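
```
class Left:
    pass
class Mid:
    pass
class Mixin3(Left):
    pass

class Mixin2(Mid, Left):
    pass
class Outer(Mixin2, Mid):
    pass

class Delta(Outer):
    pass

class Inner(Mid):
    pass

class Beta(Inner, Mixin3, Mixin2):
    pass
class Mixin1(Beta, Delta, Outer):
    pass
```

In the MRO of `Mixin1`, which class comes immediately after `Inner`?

L[Mixin1] = Mixin1 + merge(L[Beta], L[Delta], L[Outer], [Beta Delta Outer])
  take Beta:  [Beta Inner Mixin3 Mixin2 Mid Left object] + [Delta Outer Mixin2 Mid Left object] + [Outer Mixin2 Mid Left object] + [Beta Delta Outer]
  take Inner:  [Inner Mixin3 Mixin2 Mid Left object] + [Delta Outer Mixin2 Mid Left object] + [Outer Mixin2 Mid Left object] + [Delta Outer]
  take Mixin3:  [Mixin3 Mixin2 Mid Left object] + [Delta Outer Mixin2 Mid Left object] + [Outer Mixin2 Mid Left object] + [Delta Outer]
  take Delta:  [Mixin2 Mid Left object] + [Delta Outer Mixin2 Mid Left object] + [Outer Mixin2 Mid Left object] + [Delta Outer]
  take Outer:  [Mixin2 Mid Left object] + [Outer Mixin2 Mid Left object] + [Outer Mixin2 Mid Left object] + [Outer]
  take Mixin2:  [Mixin2 Mid Left object] + [Mixin2 Mid Left object] + [Mixin2 Mid Left object]
  take Mid:  [Mid Left object] + [Mid Left object] + [Mid Left object]
  take Left:  [Left object] + [Left object] + [Left object]
  take object:  [object] + [object] + [object]
MRO: Mixin1 Beta Inner Mixin3 Delta Outer Mixin2 Mid Left object
Inner is at position 2; next is Mixin3.

Mixin3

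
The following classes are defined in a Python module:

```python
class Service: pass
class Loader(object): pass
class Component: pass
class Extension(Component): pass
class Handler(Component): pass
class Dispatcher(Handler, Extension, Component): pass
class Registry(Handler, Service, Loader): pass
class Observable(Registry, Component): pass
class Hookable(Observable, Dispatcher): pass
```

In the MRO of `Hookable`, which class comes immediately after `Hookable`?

Observable

L[Hookable] = Hookable + merge(L[Observable], L[Dispatcher], [Observable Dispatcher])
  take Observable:  [Observable Registry Handler Component Service Loader object] + [Dispatcher Handler Extension Component object] + [Observable Dispatcher]
  take Registry:  [Registry Handler Component Service Loader object] + [Dispatcher Handler Extension Component object] + [Dispatcher]
  take Dispatcher:  [Handler Component Service Loader object] + [Dispatcher Handler Extension Component object] + [Dispatcher]
  take Handler:  [Handler Component Service Loader object] + [Handler Extension Component object]
  take Extension:  [Component Service Loader object] + [Extension Component object]
  take Component:  [Component Service Loader object] + [Component object]
  take Service:  [Service Loader object] + [object]
  take Loader:  [Loader object] + [object]
  take object:  [object] + [object]
MRO: Hookable Observable Registry Dispatcher Handler Extension Component Service Loader object
Hookable is at position 0; next is Observable.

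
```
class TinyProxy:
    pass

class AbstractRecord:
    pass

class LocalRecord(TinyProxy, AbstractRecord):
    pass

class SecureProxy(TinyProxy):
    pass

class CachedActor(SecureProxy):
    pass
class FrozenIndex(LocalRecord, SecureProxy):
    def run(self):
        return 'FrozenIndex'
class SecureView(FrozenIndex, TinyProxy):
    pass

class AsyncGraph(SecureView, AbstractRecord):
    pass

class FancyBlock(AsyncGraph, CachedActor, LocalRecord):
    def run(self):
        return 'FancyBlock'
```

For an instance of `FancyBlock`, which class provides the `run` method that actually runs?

FancyBlock

L[FancyBlock] = FancyBlock + merge(L[AsyncGraph], L[CachedActor], L[LocalRecord], [AsyncGraph CachedActor LocalRecord])
  take AsyncGraph:  [AsyncGraph SecureView FrozenIndex LocalRecord SecureProxy TinyProxy AbstractRecord object] + [CachedActor SecureProxy TinyProxy object] + [LocalRecord TinyProxy AbstractRecord object] + [AsyncGraph CachedActor LocalRecord]
  take SecureView:  [SecureView FrozenIndex LocalRecord SecureProxy TinyProxy AbstractRecord object] + [CachedActor SecureProxy TinyProxy object] + [LocalRecord TinyProxy AbstractRecord object] + [CachedActor LocalRecord]
  take FrozenIndex:  [FrozenIndex LocalRecord SecureProxy TinyProxy AbstractRecord object] + [CachedActor SecureProxy TinyProxy object] + [LocalRecord TinyProxy AbstractRecord object] + [CachedActor LocalRecord]
  take CachedActor:  [LocalRecord SecureProxy TinyProxy AbstractRecord object] + [CachedActor SecureProxy TinyProxy object] + [LocalRecord TinyProxy AbstractRecord object] + [CachedActor LocalRecord]
  take LocalRecord:  [LocalRecord SecureProxy TinyProxy AbstractRecord object] + [SecureProxy TinyProxy object] + [LocalRecord TinyProxy AbstractRecord object] + [LocalRecord]
  take SecureProxy:  [SecureProxy TinyProxy AbstractRecord object] + [SecureProxy TinyProxy object] + [TinyProxy AbstractRecord object]
  take TinyProxy:  [TinyProxy AbstractRecord object] + [TinyProxy object] + [TinyProxy AbstractRecord object]
  take AbstractRecord:  [AbstractRecord object] + [object] + [AbstractRecord object]
  take object:  [object] + [object] + [object]
MRO: FancyBlock AsyncGraph SecureView FrozenIndex CachedActor LocalRecord SecureProxy TinyProxy AbstractRecord object
run is defined in: FancyBlock, FrozenIndex. First along the MRO is FancyBlock.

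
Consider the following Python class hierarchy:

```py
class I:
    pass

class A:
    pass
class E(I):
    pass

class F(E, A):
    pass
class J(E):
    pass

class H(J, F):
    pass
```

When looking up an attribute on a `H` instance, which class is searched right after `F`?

L[H] = H + merge(L[J], L[F], [J F])
  take J:  [J E I object] + [F E I A object] + [J F]
  take F:  [E I object] + [F E I A object] + [F]
  take E:  [E I object] + [E I A object]
  take I:  [I object] + [I A object]
  take A:  [object] + [A object]
  take object:  [object] + [object]
MRO: H J F E I A object
F is at position 2; next is E.

E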